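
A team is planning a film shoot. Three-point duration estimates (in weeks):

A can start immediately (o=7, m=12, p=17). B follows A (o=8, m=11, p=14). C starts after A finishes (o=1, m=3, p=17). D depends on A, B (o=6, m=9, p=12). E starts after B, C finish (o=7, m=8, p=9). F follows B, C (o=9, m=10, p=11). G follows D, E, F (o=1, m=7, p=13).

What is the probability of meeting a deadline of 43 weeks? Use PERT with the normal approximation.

0.857

te_A = (7 + 4·12 + 17)/6 = 72/6 = 12; σ²_A = ((17−7)/6)² = 2.778
te_B = (8 + 4·11 + 14)/6 = 66/6 = 11; σ²_B = ((14−8)/6)² = 1.000
te_C = (1 + 4·3 + 17)/6 = 30/6 = 5; σ²_C = ((17−1)/6)² = 7.111
te_D = (6 + 4·9 + 12)/6 = 54/6 = 9; σ²_D = ((12−6)/6)² = 1.000
te_E = (7 + 4·8 + 9)/6 = 48/6 = 8; σ²_E = ((9−7)/6)² = 0.111
te_F = (9 + 4·10 + 11)/6 = 60/6 = 10; σ²_F = ((11−9)/6)² = 0.111
te_G = (1 + 4·7 + 13)/6 = 42/6 = 7; σ²_G = ((13−1)/6)² = 4.000

Forward pass:
ES_A = 0; EF_A = 12
ES_B = 12; EF_B = 12+11 = 23
ES_C = 12; EF_C = 12+5 = 17
ES_D = max(EF_A=12, EF_B=23) = 23; EF_D = 23+9 = 32
ES_E = max(EF_B=23, EF_C=17) = 23; EF_E = 23+8 = 31
ES_F = max(EF_B=23, EF_C=17) = 23; EF_F = 23+10 = 33
ES_G = max(EF_D=32, EF_E=31, EF_F=33) = 33; EF_G = 33+7 = 40
Expected project duration μ = 40 weeks. Critical path: A → B → F → G.

Variance along critical path = 2.778 + 1.000 + 0.111 + 4.000 = 7.889; σ = √7.889 = 2.809 weeks.
Z = (43 − 40) / 2.809 = 1.068
P(T ≤ 43) = Φ(1.068) ≈ 0.857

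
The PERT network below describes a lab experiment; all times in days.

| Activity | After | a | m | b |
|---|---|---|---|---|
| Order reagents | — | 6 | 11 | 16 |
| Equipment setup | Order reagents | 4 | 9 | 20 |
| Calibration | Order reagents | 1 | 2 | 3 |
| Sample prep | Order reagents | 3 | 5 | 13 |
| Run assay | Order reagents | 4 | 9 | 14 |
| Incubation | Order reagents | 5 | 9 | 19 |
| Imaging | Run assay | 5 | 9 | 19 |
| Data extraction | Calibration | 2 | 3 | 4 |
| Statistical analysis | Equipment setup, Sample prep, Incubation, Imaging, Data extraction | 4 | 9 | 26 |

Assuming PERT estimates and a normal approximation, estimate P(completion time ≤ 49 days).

0.947

te_Order reagents = (6 + 4·11 + 16)/6 = 66/6 = 11; σ²_Order reagents = ((16−6)/6)² = 2.778
te_Equipment setup = (4 + 4·9 + 20)/6 = 60/6 = 10; σ²_Equipment setup = ((20−4)/6)² = 7.111
te_Calibration = (1 + 4·2 + 3)/6 = 12/6 = 2; σ²_Calibration = ((3−1)/6)² = 0.111
te_Sample prep = (3 + 4·5 + 13)/6 = 36/6 = 6; σ²_Sample prep = ((13−3)/6)² = 2.778
te_Run assay = (4 + 4·9 + 14)/6 = 54/6 = 9; σ²_Run assay = ((14−4)/6)² = 2.778
te_Incubation = (5 + 4·9 + 19)/6 = 60/6 = 10; σ²_Incubation = ((19−5)/6)² = 5.444
te_Imaging = (5 + 4·9 + 19)/6 = 60/6 = 10; σ²_Imaging = ((19−5)/6)² = 5.444
te_Data extraction = (2 + 4·3 + 4)/6 = 18/6 = 3; σ²_Data extraction = ((4−2)/6)² = 0.111
te_Statistical analysis = (4 + 4·9 + 26)/6 = 66/6 = 11; σ²_Statistical analysis = ((26−4)/6)² = 13.444

Forward pass:
ES_Order reagents = 0; EF_Order reagents = 11
ES_Equipment setup = 11; EF_Equipment setup = 11+10 = 21
ES_Calibration = 11; EF_Calibration = 11+2 = 13
ES_Sample prep = 11; EF_Sample prep = 11+6 = 17
ES_Run assay = 11; EF_Run assay = 11+9 = 20
ES_Incubation = 11; EF_Incubation = 11+10 = 21
ES_Imaging = 20; EF_Imaging = 20+10 = 30
ES_Data extraction = 13; EF_Data extraction = 13+3 = 16
ES_Statistical analysis = max(EF_Equipment setup=21, EF_Sample prep=17, EF_Incubation=21, EF_Imaging=30, EF_Data extraction=16) = 30; EF_Statistical analysis = 30+11 = 41
Expected project duration μ = 41 days. Critical path: Order reagents → Run assay → Imaging → Statistical analysis.

Variance along critical path = 2.778 + 2.778 + 5.444 + 13.444 = 24.444; σ = √24.444 = 4.944 days.
Z = (49 − 41) / 4.944 = 1.618
P(T ≤ 49) = Φ(1.618) ≈ 0.947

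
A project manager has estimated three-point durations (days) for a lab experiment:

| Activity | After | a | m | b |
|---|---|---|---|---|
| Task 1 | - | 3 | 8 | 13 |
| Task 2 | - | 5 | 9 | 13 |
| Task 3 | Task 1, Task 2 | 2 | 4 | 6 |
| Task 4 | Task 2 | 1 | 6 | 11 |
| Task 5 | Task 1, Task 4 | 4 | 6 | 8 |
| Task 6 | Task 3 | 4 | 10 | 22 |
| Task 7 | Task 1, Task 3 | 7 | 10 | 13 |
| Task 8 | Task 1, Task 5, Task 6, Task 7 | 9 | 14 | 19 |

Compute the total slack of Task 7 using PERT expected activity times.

1 days

te_Task 1 = (3 + 4·8 + 13)/6 = 48/6 = 8
te_Task 2 = (5 + 4·9 + 13)/6 = 54/6 = 9
te_Task 3 = (2 + 4·4 + 6)/6 = 24/6 = 4
te_Task 4 = (1 + 4·6 + 11)/6 = 36/6 = 6
te_Task 5 = (4 + 4·6 + 8)/6 = 36/6 = 6
te_Task 6 = (4 + 4·10 + 22)/6 = 66/6 = 11
te_Task 7 = (7 + 4·10 + 13)/6 = 60/6 = 10
te_Task 8 = (9 + 4·14 + 19)/6 = 84/6 = 14

Forward pass:
ES_Task 1 = 0; EF_Task 1 = 8
ES_Task 2 = 0; EF_Task 2 = 9
ES_Task 3 = max(EF_Task 1=8, EF_Task 2=9) = 9; EF_Task 3 = 9+4 = 13
ES_Task 4 = 9; EF_Task 4 = 9+6 = 15
ES_Task 5 = max(EF_Task 1=8, EF_Task 4=15) = 15; EF_Task 5 = 15+6 = 21
ES_Task 6 = 13; EF_Task 6 = 13+11 = 24
ES_Task 7 = max(EF_Task 1=8, EF_Task 3=13) = 13; EF_Task 7 = 13+10 = 23
ES_Task 8 = max(EF_Task 1=8, EF_Task 5=21, EF_Task 6=24, EF_Task 7=23) = 24; EF_Task 8 = 24+14 = 38
Expected project duration μ = 38 days. Critical path: Task 2 → Task 3 → Task 6 → Task 8.

Backward pass:
LF_Task 8 = 38; LS_Task 8 = 38−14 = 24
LF_Task 7 = LS_Task 8 = 24; LS_Task 7 = 24−10 = 14
LF_Task 6 = LS_Task 8 = 24; LS_Task 6 = 24−11 = 13
LF_Task 5 = LS_Task 8 = 24; LS_Task 5 = 24−6 = 18
LF_Task 4 = LS_Task 5 = 18; LS_Task 4 = 18−6 = 12
LF_Task 3 = min(LS_Task 6=13, LS_Task 7=14) = 13; LS_Task 3 = 13−4 = 9
LF_Task 2 = min(LS_Task 3=9, LS_Task 4=12) = 9; LS_Task 2 = 9−9 = 0
LF_Task 1 = min(LS_Task 3=9, LS_Task 5=18, LS_Task 7=14, LS_Task 8=24) = 9; LS_Task 1 = 9−8 = 1
Slack_Task 7 = LS_Task 7 − ES_Task 7 = 14 − 13 = 1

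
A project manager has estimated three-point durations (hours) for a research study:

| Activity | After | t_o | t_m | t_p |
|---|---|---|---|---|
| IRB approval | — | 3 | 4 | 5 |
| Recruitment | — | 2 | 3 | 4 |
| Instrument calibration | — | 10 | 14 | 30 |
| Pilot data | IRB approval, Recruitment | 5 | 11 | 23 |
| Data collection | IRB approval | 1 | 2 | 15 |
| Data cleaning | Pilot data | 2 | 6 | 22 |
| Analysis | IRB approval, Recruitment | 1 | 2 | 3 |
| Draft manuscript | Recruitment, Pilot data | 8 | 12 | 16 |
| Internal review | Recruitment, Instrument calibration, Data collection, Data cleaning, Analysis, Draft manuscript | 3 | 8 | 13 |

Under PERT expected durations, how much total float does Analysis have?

22 hours

te_IRB approval = (3 + 4·4 + 5)/6 = 24/6 = 4
te_Recruitment = (2 + 4·3 + 4)/6 = 18/6 = 3
te_Instrument calibration = (10 + 4·14 + 30)/6 = 96/6 = 16
te_Pilot data = (5 + 4·11 + 23)/6 = 72/6 = 12
te_Data collection = (1 + 4·2 + 15)/6 = 24/6 = 4
te_Data cleaning = (2 + 4·6 + 22)/6 = 48/6 = 8
te_Analysis = (1 + 4·2 + 3)/6 = 12/6 = 2
te_Draft manuscript = (8 + 4·12 + 16)/6 = 72/6 = 12
te_Internal review = (3 + 4·8 + 13)/6 = 48/6 = 8

Forward pass:
ES_IRB approval = 0; EF_IRB approval = 4
ES_Recruitment = 0; EF_Recruitment = 3
ES_Instrument calibration = 0; EF_Instrument calibration = 16
ES_Pilot data = max(EF_IRB approval=4, EF_Recruitment=3) = 4; EF_Pilot data = 4+12 = 16
ES_Data collection = 4; EF_Data collection = 4+4 = 8
ES_Data cleaning = 16; EF_Data cleaning = 16+8 = 24
ES_Analysis = max(EF_IRB approval=4, EF_Recruitment=3) = 4; EF_Analysis = 4+2 = 6
ES_Draft manuscript = max(EF_Recruitment=3, EF_Pilot data=16) = 16; EF_Draft manuscript = 16+12 = 28
ES_Internal review = max(EF_Recruitment=3, EF_Instrument calibration=16, EF_Data collection=8, EF_Data cleaning=24, EF_Analysis=6, EF_Draft manuscript=28) = 28; EF_Internal review = 28+8 = 36
Expected project duration μ = 36 hours. Critical path: IRB approval → Pilot data → Draft manuscript → Internal review.

Backward pass:
LF_Internal review = 36; LS_Internal review = 36−8 = 28
LF_Draft manuscript = LS_Internal review = 28; LS_Draft manuscript = 28−12 = 16
LF_Analysis = LS_Internal review = 28; LS_Analysis = 28−2 = 26
LF_Data cleaning = LS_Internal review = 28; LS_Data cleaning = 28−8 = 20
LF_Data collection = LS_Internal review = 28; LS_Data collection = 28−4 = 24
LF_Pilot data = min(LS_Data cleaning=20, LS_Draft manuscript=16) = 16; LS_Pilot data = 16−12 = 4
LF_Instrument calibration = LS_Internal review = 28; LS_Instrument calibration = 28−16 = 12
LF_Recruitment = min(LS_Pilot data=4, LS_Analysis=26, LS_Draft manuscript=16, LS_Internal review=28) = 4; LS_Recruitment = 4−3 = 1
LF_IRB approval = min(LS_Pilot data=4, LS_Data collection=24, LS_Analysis=26) = 4; LS_IRB approval = 4−4 = 0
Slack_Analysis = LS_Analysis − ES_Analysis = 26 − 4 = 22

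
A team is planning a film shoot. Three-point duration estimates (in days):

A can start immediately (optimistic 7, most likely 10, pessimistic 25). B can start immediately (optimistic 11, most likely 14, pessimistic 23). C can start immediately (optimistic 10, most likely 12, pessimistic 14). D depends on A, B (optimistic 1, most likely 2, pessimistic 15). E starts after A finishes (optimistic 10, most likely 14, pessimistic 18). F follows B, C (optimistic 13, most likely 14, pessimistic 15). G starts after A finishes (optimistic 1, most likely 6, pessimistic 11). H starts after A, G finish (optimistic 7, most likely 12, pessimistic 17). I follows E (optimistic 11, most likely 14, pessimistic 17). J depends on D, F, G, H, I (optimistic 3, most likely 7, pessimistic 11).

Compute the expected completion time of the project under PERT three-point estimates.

47 days

te_A = (7 + 4·10 + 25)/6 = 72/6 = 12
te_B = (11 + 4·14 + 23)/6 = 90/6 = 15
te_C = (10 + 4·12 + 14)/6 = 72/6 = 12
te_D = (1 + 4·2 + 15)/6 = 24/6 = 4
te_E = (10 + 4·14 + 18)/6 = 84/6 = 14
te_F = (13 + 4·14 + 15)/6 = 84/6 = 14
te_G = (1 + 4·6 + 11)/6 = 36/6 = 6
te_H = (7 + 4·12 + 17)/6 = 72/6 = 12
te_I = (11 + 4·14 + 17)/6 = 84/6 = 14
te_J = (3 + 4·7 + 11)/6 = 42/6 = 7

Forward pass:
ES_A = 0; EF_A = 12
ES_B = 0; EF_B = 15
ES_C = 0; EF_C = 12
ES_D = max(EF_A=12, EF_B=15) = 15; EF_D = 15+4 = 19
ES_E = 12; EF_E = 12+14 = 26
ES_F = max(EF_B=15, EF_C=12) = 15; EF_F = 15+14 = 29
ES_G = 12; EF_G = 12+6 = 18
ES_H = max(EF_A=12, EF_G=18) = 18; EF_H = 18+12 = 30
ES_I = 26; EF_I = 26+14 = 40
ES_J = max(EF_D=19, EF_F=29, EF_G=18, EF_H=30, EF_I=40) = 40; EF_J = 40+7 = 47
Expected project duration μ = 47 days. Critical path: A → E → I → J.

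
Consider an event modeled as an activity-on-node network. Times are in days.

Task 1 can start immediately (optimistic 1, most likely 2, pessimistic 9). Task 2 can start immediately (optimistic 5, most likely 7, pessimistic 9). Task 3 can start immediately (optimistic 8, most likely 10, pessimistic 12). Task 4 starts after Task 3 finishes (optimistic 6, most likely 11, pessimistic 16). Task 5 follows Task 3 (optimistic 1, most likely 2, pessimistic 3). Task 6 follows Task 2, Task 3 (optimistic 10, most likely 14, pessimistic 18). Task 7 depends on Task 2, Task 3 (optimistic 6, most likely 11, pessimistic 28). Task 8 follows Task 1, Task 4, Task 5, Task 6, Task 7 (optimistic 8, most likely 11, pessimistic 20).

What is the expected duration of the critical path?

36 days

te_Task 1 = (1 + 4·2 + 9)/6 = 18/6 = 3
te_Task 2 = (5 + 4·7 + 9)/6 = 42/6 = 7
te_Task 3 = (8 + 4·10 + 12)/6 = 60/6 = 10
te_Task 4 = (6 + 4·11 + 16)/6 = 66/6 = 11
te_Task 5 = (1 + 4·2 + 3)/6 = 12/6 = 2
te_Task 6 = (10 + 4·14 + 18)/6 = 84/6 = 14
te_Task 7 = (6 + 4·11 + 28)/6 = 78/6 = 13
te_Task 8 = (8 + 4·11 + 20)/6 = 72/6 = 12

Forward pass:
ES_Task 1 = 0; EF_Task 1 = 3
ES_Task 2 = 0; EF_Task 2 = 7
ES_Task 3 = 0; EF_Task 3 = 10
ES_Task 4 = 10; EF_Task 4 = 10+11 = 21
ES_Task 5 = 10; EF_Task 5 = 10+2 = 12
ES_Task 6 = max(EF_Task 2=7, EF_Task 3=10) = 10; EF_Task 6 = 10+14 = 24
ES_Task 7 = max(EF_Task 2=7, EF_Task 3=10) = 10; EF_Task 7 = 10+13 = 23
ES_Task 8 = max(EF_Task 1=3, EF_Task 4=21, EF_Task 5=12, EF_Task 6=24, EF_Task 7=23) = 24; EF_Task 8 = 24+12 = 36
Expected project duration μ = 36 days. Critical path: Task 3 → Task 6 → Task 8.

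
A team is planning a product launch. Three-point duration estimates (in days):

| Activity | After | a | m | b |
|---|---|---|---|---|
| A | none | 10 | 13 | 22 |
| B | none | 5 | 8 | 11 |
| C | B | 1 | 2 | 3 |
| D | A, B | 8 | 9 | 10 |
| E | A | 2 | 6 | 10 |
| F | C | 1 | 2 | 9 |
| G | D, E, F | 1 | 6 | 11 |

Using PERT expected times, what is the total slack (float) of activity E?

3 days

te_A = (10 + 4·13 + 22)/6 = 84/6 = 14
te_B = (5 + 4·8 + 11)/6 = 48/6 = 8
te_C = (1 + 4·2 + 3)/6 = 12/6 = 2
te_D = (8 + 4·9 + 10)/6 = 54/6 = 9
te_E = (2 + 4·6 + 10)/6 = 36/6 = 6
te_F = (1 + 4·2 + 9)/6 = 18/6 = 3
te_G = (1 + 4·6 + 11)/6 = 36/6 = 6

Forward pass:
ES_A = 0; EF_A = 14
ES_B = 0; EF_B = 8
ES_C = 8; EF_C = 8+2 = 10
ES_D = max(EF_A=14, EF_B=8) = 14; EF_D = 14+9 = 23
ES_E = 14; EF_E = 14+6 = 20
ES_F = 10; EF_F = 10+3 = 13
ES_G = max(EF_D=23, EF_E=20, EF_F=13) = 23; EF_G = 23+6 = 29
Expected project duration μ = 29 days. Critical path: A → D → G.

Backward pass:
LF_G = 29; LS_G = 29−6 = 23
LF_F = LS_G = 23; LS_F = 23−3 = 20
LF_E = LS_G = 23; LS_E = 23−6 = 17
LF_D = LS_G = 23; LS_D = 23−9 = 14
LF_C = LS_F = 20; LS_C = 20−2 = 18
LF_B = min(LS_C=18, LS_D=14) = 14; LS_B = 14−8 = 6
LF_A = min(LS_D=14, LS_E=17) = 14; LS_A = 14−14 = 0
Slack_E = LS_E − ES_E = 17 − 14 = 3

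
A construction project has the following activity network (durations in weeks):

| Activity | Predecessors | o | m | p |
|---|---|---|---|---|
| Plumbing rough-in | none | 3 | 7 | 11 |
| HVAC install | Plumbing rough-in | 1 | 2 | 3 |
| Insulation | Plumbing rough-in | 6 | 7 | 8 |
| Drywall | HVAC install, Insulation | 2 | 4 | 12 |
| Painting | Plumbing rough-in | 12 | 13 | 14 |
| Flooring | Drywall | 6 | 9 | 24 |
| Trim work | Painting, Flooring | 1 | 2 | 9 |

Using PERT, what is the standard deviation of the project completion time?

te_Plumbing rough-in = (3 + 4·7 + 11)/6 = 42/6 = 7; σ²_Plumbing rough-in = ((11−3)/6)² = 1.778
te_HVAC install = (1 + 4·2 + 3)/6 = 12/6 = 2; σ²_HVAC install = ((3−1)/6)² = 0.111
te_Insulation = (6 + 4·7 + 8)/6 = 42/6 = 7; σ²_Insulation = ((8−6)/6)² = 0.111
te_Drywall = (2 + 4·4 + 12)/6 = 30/6 = 5; σ²_Drywall = ((12−2)/6)² = 2.778
te_Painting = (12 + 4·13 + 14)/6 = 78/6 = 13; σ²_Painting = ((14−12)/6)² = 0.111
te_Flooring = (6 + 4·9 + 24)/6 = 66/6 = 11; σ²_Flooring = ((24−6)/6)² = 9.000
te_Trim work = (1 + 4·2 + 9)/6 = 18/6 = 3; σ²_Trim work = ((9−1)/6)² = 1.778

Forward pass:
ES_Plumbing rough-in = 0; EF_Plumbing rough-in = 7
ES_HVAC install = 7; EF_HVAC install = 7+2 = 9
ES_Insulation = 7; EF_Insulation = 7+7 = 14
ES_Drywall = max(EF_HVAC install=9, EF_Insulation=14) = 14; EF_Drywall = 14+5 = 19
ES_Painting = 7; EF_Painting = 7+13 = 20
ES_Flooring = 19; EF_Flooring = 19+11 = 30
ES_Trim work = max(EF_Painting=20, EF_Flooring=30) = 30; EF_Trim work = 30+3 = 33
Expected project duration μ = 33 weeks. Critical path: Plumbing rough-in → Insulation → Drywall → Flooring → Trim work.

Variance along critical path = 1.778 + 0.111 + 2.778 + 9.000 + 1.778 = 15.444
σ = √15.444 = 3.930 weeks

3.93 weeks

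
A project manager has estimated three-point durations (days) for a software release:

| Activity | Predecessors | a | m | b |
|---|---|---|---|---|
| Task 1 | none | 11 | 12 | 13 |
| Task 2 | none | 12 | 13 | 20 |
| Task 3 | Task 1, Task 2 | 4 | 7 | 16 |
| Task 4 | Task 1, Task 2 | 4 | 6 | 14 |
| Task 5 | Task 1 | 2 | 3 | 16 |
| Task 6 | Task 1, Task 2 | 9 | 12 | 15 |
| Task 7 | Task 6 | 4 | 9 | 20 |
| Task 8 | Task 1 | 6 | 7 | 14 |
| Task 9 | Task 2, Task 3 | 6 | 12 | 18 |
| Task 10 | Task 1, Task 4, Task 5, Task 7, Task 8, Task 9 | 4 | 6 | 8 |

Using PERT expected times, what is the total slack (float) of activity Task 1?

te_Task 1 = (11 + 4·12 + 13)/6 = 72/6 = 12
te_Task 2 = (12 + 4·13 + 20)/6 = 84/6 = 14
te_Task 3 = (4 + 4·7 + 16)/6 = 48/6 = 8
te_Task 4 = (4 + 4·6 + 14)/6 = 42/6 = 7
te_Task 5 = (2 + 4·3 + 16)/6 = 30/6 = 5
te_Task 6 = (9 + 4·12 + 15)/6 = 72/6 = 12
te_Task 7 = (4 + 4·9 + 20)/6 = 60/6 = 10
te_Task 8 = (6 + 4·7 + 14)/6 = 48/6 = 8
te_Task 9 = (6 + 4·12 + 18)/6 = 72/6 = 12
te_Task 10 = (4 + 4·6 + 8)/6 = 36/6 = 6

Forward pass:
ES_Task 1 = 0; EF_Task 1 = 12
ES_Task 2 = 0; EF_Task 2 = 14
ES_Task 3 = max(EF_Task 1=12, EF_Task 2=14) = 14; EF_Task 3 = 14+8 = 22
ES_Task 4 = max(EF_Task 1=12, EF_Task 2=14) = 14; EF_Task 4 = 14+7 = 21
ES_Task 5 = 12; EF_Task 5 = 12+5 = 17
ES_Task 6 = max(EF_Task 1=12, EF_Task 2=14) = 14; EF_Task 6 = 14+12 = 26
ES_Task 7 = 26; EF_Task 7 = 26+10 = 36
ES_Task 8 = 12; EF_Task 8 = 12+8 = 20
ES_Task 9 = max(EF_Task 2=14, EF_Task 3=22) = 22; EF_Task 9 = 22+12 = 34
ES_Task 10 = max(EF_Task 1=12, EF_Task 4=21, EF_Task 5=17, EF_Task 7=36, EF_Task 8=20, EF_Task 9=34) = 36; EF_Task 10 = 36+6 = 42
Expected project duration μ = 42 days. Critical path: Task 2 → Task 6 → Task 7 → Task 10.

Backward pass:
LF_Task 10 = 42; LS_Task 10 = 42−6 = 36
LF_Task 9 = LS_Task 10 = 36; LS_Task 9 = 36−12 = 24
LF_Task 8 = LS_Task 10 = 36; LS_Task 8 = 36−8 = 28
LF_Task 7 = LS_Task 10 = 36; LS_Task 7 = 36−10 = 26
LF_Task 6 = LS_Task 7 = 26; LS_Task 6 = 26−12 = 14
LF_Task 5 = LS_Task 10 = 36; LS_Task 5 = 36−5 = 31
LF_Task 4 = LS_Task 10 = 36; LS_Task 4 = 36−7 = 29
LF_Task 3 = LS_Task 9 = 24; LS_Task 3 = 24−8 = 16
LF_Task 2 = min(LS_Task 3=16, LS_Task 4=29, LS_Task 6=14, LS_Task 9=24) = 14; LS_Task 2 = 14−14 = 0
LF_Task 1 = min(LS_Task 3=16, LS_Task 4=29, LS_Task 5=31, LS_Task 6=14, LS_Task 8=28, LS_Task 10=36) = 14; LS_Task 1 = 14−12 = 2
Slack_Task 1 = LS_Task 1 − ES_Task 1 = 2 − 0 = 2

2 days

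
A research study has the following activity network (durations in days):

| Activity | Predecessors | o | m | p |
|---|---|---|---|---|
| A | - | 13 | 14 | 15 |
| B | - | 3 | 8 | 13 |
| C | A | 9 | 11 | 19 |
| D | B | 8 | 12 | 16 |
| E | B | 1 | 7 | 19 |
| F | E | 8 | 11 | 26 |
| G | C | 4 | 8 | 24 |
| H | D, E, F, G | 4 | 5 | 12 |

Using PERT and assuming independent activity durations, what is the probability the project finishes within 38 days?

0.157

te_A = (13 + 4·14 + 15)/6 = 84/6 = 14; σ²_A = ((15−13)/6)² = 0.111
te_B = (3 + 4·8 + 13)/6 = 48/6 = 8; σ²_B = ((13−3)/6)² = 2.778
te_C = (9 + 4·11 + 19)/6 = 72/6 = 12; σ²_C = ((19−9)/6)² = 2.778
te_D = (8 + 4·12 + 16)/6 = 72/6 = 12; σ²_D = ((16−8)/6)² = 1.778
te_E = (1 + 4·7 + 19)/6 = 48/6 = 8; σ²_E = ((19−1)/6)² = 9.000
te_F = (8 + 4·11 + 26)/6 = 78/6 = 13; σ²_F = ((26−8)/6)² = 9.000
te_G = (4 + 4·8 + 24)/6 = 60/6 = 10; σ²_G = ((24−4)/6)² = 11.111
te_H = (4 + 4·5 + 12)/6 = 36/6 = 6; σ²_H = ((12−4)/6)² = 1.778

Forward pass:
ES_A = 0; EF_A = 14
ES_B = 0; EF_B = 8
ES_C = 14; EF_C = 14+12 = 26
ES_D = 8; EF_D = 8+12 = 20
ES_E = 8; EF_E = 8+8 = 16
ES_F = 16; EF_F = 16+13 = 29
ES_G = 26; EF_G = 26+10 = 36
ES_H = max(EF_D=20, EF_E=16, EF_F=29, EF_G=36) = 36; EF_H = 36+6 = 42
Expected project duration μ = 42 days. Critical path: A → C → G → H.

Variance along critical path = 0.111 + 2.778 + 11.111 + 1.778 = 15.778; σ = √15.778 = 3.972 days.
Z = (38 − 42) / 3.972 = -1.007
P(T ≤ 38) = Φ(-1.007) ≈ 0.157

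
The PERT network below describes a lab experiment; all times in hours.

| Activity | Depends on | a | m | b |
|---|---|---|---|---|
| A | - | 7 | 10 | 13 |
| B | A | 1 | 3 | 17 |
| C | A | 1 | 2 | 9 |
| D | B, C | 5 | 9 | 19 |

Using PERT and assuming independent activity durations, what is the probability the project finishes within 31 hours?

0.948

te_A = (7 + 4·10 + 13)/6 = 60/6 = 10; σ²_A = ((13−7)/6)² = 1.000
te_B = (1 + 4·3 + 17)/6 = 30/6 = 5; σ²_B = ((17−1)/6)² = 7.111
te_C = (1 + 4·2 + 9)/6 = 18/6 = 3; σ²_C = ((9−1)/6)² = 1.778
te_D = (5 + 4·9 + 19)/6 = 60/6 = 10; σ²_D = ((19−5)/6)² = 5.444

Forward pass:
ES_A = 0; EF_A = 10
ES_B = 10; EF_B = 10+5 = 15
ES_C = 10; EF_C = 10+3 = 13
ES_D = max(EF_B=15, EF_C=13) = 15; EF_D = 15+10 = 25
Expected project duration μ = 25 hours. Critical path: A → B → D.

Variance along critical path = 1.000 + 7.111 + 5.444 = 13.556; σ = √13.556 = 3.682 hours.
Z = (31 − 25) / 3.682 = 1.630
P(T ≤ 31) = Φ(1.630) ≈ 0.948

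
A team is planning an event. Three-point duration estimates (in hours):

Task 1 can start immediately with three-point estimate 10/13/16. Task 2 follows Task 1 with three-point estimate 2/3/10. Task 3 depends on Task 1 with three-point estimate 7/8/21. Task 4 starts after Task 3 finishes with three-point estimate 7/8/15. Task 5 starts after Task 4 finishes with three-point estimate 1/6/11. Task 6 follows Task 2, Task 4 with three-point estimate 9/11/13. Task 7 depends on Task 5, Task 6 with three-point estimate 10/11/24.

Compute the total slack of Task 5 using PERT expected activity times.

5 hours

te_Task 1 = (10 + 4·13 + 16)/6 = 78/6 = 13
te_Task 2 = (2 + 4·3 + 10)/6 = 24/6 = 4
te_Task 3 = (7 + 4·8 + 21)/6 = 60/6 = 10
te_Task 4 = (7 + 4·8 + 15)/6 = 54/6 = 9
te_Task 5 = (1 + 4·6 + 11)/6 = 36/6 = 6
te_Task 6 = (9 + 4·11 + 13)/6 = 66/6 = 11
te_Task 7 = (10 + 4·11 + 24)/6 = 78/6 = 13

Forward pass:
ES_Task 1 = 0; EF_Task 1 = 13
ES_Task 2 = 13; EF_Task 2 = 13+4 = 17
ES_Task 3 = 13; EF_Task 3 = 13+10 = 23
ES_Task 4 = 23; EF_Task 4 = 23+9 = 32
ES_Task 5 = 32; EF_Task 5 = 32+6 = 38
ES_Task 6 = max(EF_Task 2=17, EF_Task 4=32) = 32; EF_Task 6 = 32+11 = 43
ES_Task 7 = max(EF_Task 5=38, EF_Task 6=43) = 43; EF_Task 7 = 43+13 = 56
Expected project duration μ = 56 hours. Critical path: Task 1 → Task 3 → Task 4 → Task 6 → Task 7.

Backward pass:
LF_Task 7 = 56; LS_Task 7 = 56−13 = 43
LF_Task 6 = LS_Task 7 = 43; LS_Task 6 = 43−11 = 32
LF_Task 5 = LS_Task 7 = 43; LS_Task 5 = 43−6 = 37
LF_Task 4 = min(LS_Task 5=37, LS_Task 6=32) = 32; LS_Task 4 = 32−9 = 23
LF_Task 3 = LS_Task 4 = 23; LS_Task 3 = 23−10 = 13
LF_Task 2 = LS_Task 6 = 32; LS_Task 2 = 32−4 = 28
LF_Task 1 = min(LS_Task 2=28, LS_Task 3=13) = 13; LS_Task 1 = 13−13 = 0
Slack_Task 5 = LS_Task 5 − ES_Task 5 = 37 − 32 = 5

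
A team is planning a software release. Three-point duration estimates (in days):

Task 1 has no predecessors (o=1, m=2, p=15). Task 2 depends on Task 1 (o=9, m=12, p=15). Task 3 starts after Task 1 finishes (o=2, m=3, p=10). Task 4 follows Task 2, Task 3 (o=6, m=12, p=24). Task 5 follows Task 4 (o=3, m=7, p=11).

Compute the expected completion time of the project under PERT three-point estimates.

36 days

te_Task 1 = (1 + 4·2 + 15)/6 = 24/6 = 4
te_Task 2 = (9 + 4·12 + 15)/6 = 72/6 = 12
te_Task 3 = (2 + 4·3 + 10)/6 = 24/6 = 4
te_Task 4 = (6 + 4·12 + 24)/6 = 78/6 = 13
te_Task 5 = (3 + 4·7 + 11)/6 = 42/6 = 7

Forward pass:
ES_Task 1 = 0; EF_Task 1 = 4
ES_Task 2 = 4; EF_Task 2 = 4+12 = 16
ES_Task 3 = 4; EF_Task 3 = 4+4 = 8
ES_Task 4 = max(EF_Task 2=16, EF_Task 3=8) = 16; EF_Task 4 = 16+13 = 29
ES_Task 5 = 29; EF_Task 5 = 29+7 = 36
Expected project duration μ = 36 days. Critical path: Task 1 → Task 2 → Task 4 → Task 5.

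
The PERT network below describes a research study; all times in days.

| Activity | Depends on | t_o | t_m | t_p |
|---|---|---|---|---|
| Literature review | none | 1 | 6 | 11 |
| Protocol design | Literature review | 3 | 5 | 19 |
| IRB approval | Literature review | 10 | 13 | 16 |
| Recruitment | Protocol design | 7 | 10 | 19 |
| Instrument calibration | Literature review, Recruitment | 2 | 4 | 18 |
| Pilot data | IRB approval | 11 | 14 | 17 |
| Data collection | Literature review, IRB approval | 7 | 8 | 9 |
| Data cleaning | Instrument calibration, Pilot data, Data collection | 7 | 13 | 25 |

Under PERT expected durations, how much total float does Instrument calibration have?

te_Literature review = (1 + 4·6 + 11)/6 = 36/6 = 6
te_Protocol design = (3 + 4·5 + 19)/6 = 42/6 = 7
te_IRB approval = (10 + 4·13 + 16)/6 = 78/6 = 13
te_Recruitment = (7 + 4·10 + 19)/6 = 66/6 = 11
te_Instrument calibration = (2 + 4·4 + 18)/6 = 36/6 = 6
te_Pilot data = (11 + 4·14 + 17)/6 = 84/6 = 14
te_Data collection = (7 + 4·8 + 9)/6 = 48/6 = 8
te_Data cleaning = (7 + 4·13 + 25)/6 = 84/6 = 14

Forward pass:
ES_Literature review = 0; EF_Literature review = 6
ES_Protocol design = 6; EF_Protocol design = 6+7 = 13
ES_IRB approval = 6; EF_IRB approval = 6+13 = 19
ES_Recruitment = 13; EF_Recruitment = 13+11 = 24
ES_Instrument calibration = max(EF_Literature review=6, EF_Recruitment=24) = 24; EF_Instrument calibration = 24+6 = 30
ES_Pilot data = 19; EF_Pilot data = 19+14 = 33
ES_Data collection = max(EF_Literature review=6, EF_IRB approval=19) = 19; EF_Data collection = 19+8 = 27
ES_Data cleaning = max(EF_Instrument calibration=30, EF_Pilot data=33, EF_Data collection=27) = 33; EF_Data cleaning = 33+14 = 47
Expected project duration μ = 47 days. Critical path: Literature review → IRB approval → Pilot data → Data cleaning.

Backward pass:
LF_Data cleaning = 47; LS_Data cleaning = 47−14 = 33
LF_Data collection = LS_Data cleaning = 33; LS_Data collection = 33−8 = 25
LF_Pilot data = LS_Data cleaning = 33; LS_Pilot data = 33−14 = 19
LF_Instrument calibration = LS_Data cleaning = 33; LS_Instrument calibration = 33−6 = 27
LF_Recruitment = LS_Instrument calibration = 27; LS_Recruitment = 27−11 = 16
LF_IRB approval = min(LS_Pilot data=19, LS_Data collection=25) = 19; LS_IRB approval = 19−13 = 6
LF_Protocol design = LS_Recruitment = 16; LS_Protocol design = 16−7 = 9
LF_Literature review = min(LS_Protocol design=9, LS_IRB approval=6, LS_Instrument calibration=27, LS_Data collection=25) = 6; LS_Literature review = 6−6 = 0
Slack_Instrument calibration = LS_Instrument calibration − ES_Instrument calibration = 27 − 24 = 3

3 days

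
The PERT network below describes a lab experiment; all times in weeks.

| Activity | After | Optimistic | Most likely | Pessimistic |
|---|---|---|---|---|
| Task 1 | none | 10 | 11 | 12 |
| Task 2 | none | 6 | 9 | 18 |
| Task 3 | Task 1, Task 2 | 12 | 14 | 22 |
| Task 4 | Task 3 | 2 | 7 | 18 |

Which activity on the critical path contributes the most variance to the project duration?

Task 4

te_Task 1 = (10 + 4·11 + 12)/6 = 66/6 = 11; σ²_Task 1 = ((12−10)/6)² = 0.111
te_Task 2 = (6 + 4·9 + 18)/6 = 60/6 = 10; σ²_Task 2 = ((18−6)/6)² = 4.000
te_Task 3 = (12 + 4·14 + 22)/6 = 90/6 = 15; σ²_Task 3 = ((22−12)/6)² = 2.778
te_Task 4 = (2 + 4·7 + 18)/6 = 48/6 = 8; σ²_Task 4 = ((18−2)/6)² = 7.111

Forward pass:
ES_Task 1 = 0; EF_Task 1 = 11
ES_Task 2 = 0; EF_Task 2 = 10
ES_Task 3 = max(EF_Task 1=11, EF_Task 2=10) = 11; EF_Task 3 = 11+15 = 26
ES_Task 4 = 26; EF_Task 4 = 26+8 = 34
Expected project duration μ = 34 weeks. Critical path: Task 1 → Task 3 → Task 4.

Variances on critical path: σ²_Task 1=0.111, σ²_Task 3=2.778, σ²_Task 4=7.111.
Largest is σ²_Task 4 = 7.111.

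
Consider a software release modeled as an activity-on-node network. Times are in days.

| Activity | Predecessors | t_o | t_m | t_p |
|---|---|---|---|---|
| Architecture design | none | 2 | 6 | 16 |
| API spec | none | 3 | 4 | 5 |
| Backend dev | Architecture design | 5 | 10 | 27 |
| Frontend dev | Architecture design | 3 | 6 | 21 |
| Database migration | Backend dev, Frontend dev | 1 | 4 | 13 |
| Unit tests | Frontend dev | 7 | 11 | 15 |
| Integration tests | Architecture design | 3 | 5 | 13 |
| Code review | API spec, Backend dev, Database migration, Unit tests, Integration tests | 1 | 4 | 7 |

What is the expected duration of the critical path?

te_Architecture design = (2 + 4·6 + 16)/6 = 42/6 = 7
te_API spec = (3 + 4·4 + 5)/6 = 24/6 = 4
te_Backend dev = (5 + 4·10 + 27)/6 = 72/6 = 12
te_Frontend dev = (3 + 4·6 + 21)/6 = 48/6 = 8
te_Database migration = (1 + 4·4 + 13)/6 = 30/6 = 5
te_Unit tests = (7 + 4·11 + 15)/6 = 66/6 = 11
te_Integration tests = (3 + 4·5 + 13)/6 = 36/6 = 6
te_Code review = (1 + 4·4 + 7)/6 = 24/6 = 4

Forward pass:
ES_Architecture design = 0; EF_Architecture design = 7
ES_API spec = 0; EF_API spec = 4
ES_Backend dev = 7; EF_Backend dev = 7+12 = 19
ES_Frontend dev = 7; EF_Frontend dev = 7+8 = 15
ES_Database migration = max(EF_Backend dev=19, EF_Frontend dev=15) = 19; EF_Database migration = 19+5 = 24
ES_Unit tests = 15; EF_Unit tests = 15+11 = 26
ES_Integration tests = 7; EF_Integration tests = 7+6 = 13
ES_Code review = max(EF_API spec=4, EF_Backend dev=19, EF_Database migration=24, EF_Unit tests=26, EF_Integration tests=13) = 26; EF_Code review = 26+4 = 30
Expected project duration μ = 30 days. Critical path: Architecture design → Frontend dev → Unit tests → Code review.

30 days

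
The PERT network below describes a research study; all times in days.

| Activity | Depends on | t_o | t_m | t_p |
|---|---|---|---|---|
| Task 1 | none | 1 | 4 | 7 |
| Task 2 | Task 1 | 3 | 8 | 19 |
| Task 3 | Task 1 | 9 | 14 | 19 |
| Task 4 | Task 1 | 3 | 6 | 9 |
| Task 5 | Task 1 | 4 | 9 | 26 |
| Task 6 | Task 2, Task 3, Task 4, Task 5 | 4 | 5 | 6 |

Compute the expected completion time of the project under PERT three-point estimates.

23 days

te_Task 1 = (1 + 4·4 + 7)/6 = 24/6 = 4
te_Task 2 = (3 + 4·8 + 19)/6 = 54/6 = 9
te_Task 3 = (9 + 4·14 + 19)/6 = 84/6 = 14
te_Task 4 = (3 + 4·6 + 9)/6 = 36/6 = 6
te_Task 5 = (4 + 4·9 + 26)/6 = 66/6 = 11
te_Task 6 = (4 + 4·5 + 6)/6 = 30/6 = 5

Forward pass:
ES_Task 1 = 0; EF_Task 1 = 4
ES_Task 2 = 4; EF_Task 2 = 4+9 = 13
ES_Task 3 = 4; EF_Task 3 = 4+14 = 18
ES_Task 4 = 4; EF_Task 4 = 4+6 = 10
ES_Task 5 = 4; EF_Task 5 = 4+11 = 15
ES_Task 6 = max(EF_Task 2=13, EF_Task 3=18, EF_Task 4=10, EF_Task 5=15) = 18; EF_Task 6 = 18+5 = 23
Expected project duration μ = 23 days. Critical path: Task 1 → Task 3 → Task 6.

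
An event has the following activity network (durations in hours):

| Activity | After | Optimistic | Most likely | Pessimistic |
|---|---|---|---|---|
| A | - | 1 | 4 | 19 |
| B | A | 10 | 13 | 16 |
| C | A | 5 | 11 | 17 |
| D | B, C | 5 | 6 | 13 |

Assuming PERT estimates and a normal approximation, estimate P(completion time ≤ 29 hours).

te_A = (1 + 4·4 + 19)/6 = 36/6 = 6; σ²_A = ((19−1)/6)² = 9.000
te_B = (10 + 4·13 + 16)/6 = 78/6 = 13; σ²_B = ((16−10)/6)² = 1.000
te_C = (5 + 4·11 + 17)/6 = 66/6 = 11; σ²_C = ((17−5)/6)² = 4.000
te_D = (5 + 4·6 + 13)/6 = 42/6 = 7; σ²_D = ((13−5)/6)² = 1.778

Forward pass:
ES_A = 0; EF_A = 6
ES_B = 6; EF_B = 6+13 = 19
ES_C = 6; EF_C = 6+11 = 17
ES_D = max(EF_B=19, EF_C=17) = 19; EF_D = 19+7 = 26
Expected project duration μ = 26 hours. Critical path: A → B → D.

Variance along critical path = 9.000 + 1.000 + 1.778 = 11.778; σ = √11.778 = 3.432 hours.
Z = (29 − 26) / 3.432 = 0.874
P(T ≤ 29) = Φ(0.874) ≈ 0.809

0.809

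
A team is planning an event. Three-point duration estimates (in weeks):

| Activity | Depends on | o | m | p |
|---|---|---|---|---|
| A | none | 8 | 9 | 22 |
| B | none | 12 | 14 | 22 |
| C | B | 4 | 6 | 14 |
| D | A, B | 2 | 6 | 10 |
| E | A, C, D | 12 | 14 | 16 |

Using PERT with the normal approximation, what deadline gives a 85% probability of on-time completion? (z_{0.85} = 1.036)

38.5 weeks

te_A = (8 + 4·9 + 22)/6 = 66/6 = 11; σ²_A = ((22−8)/6)² = 5.444
te_B = (12 + 4·14 + 22)/6 = 90/6 = 15; σ²_B = ((22−12)/6)² = 2.778
te_C = (4 + 4·6 + 14)/6 = 42/6 = 7; σ²_C = ((14−4)/6)² = 2.778
te_D = (2 + 4·6 + 10)/6 = 36/6 = 6; σ²_D = ((10−2)/6)² = 1.778
te_E = (12 + 4·14 + 16)/6 = 84/6 = 14; σ²_E = ((16−12)/6)² = 0.444

Forward pass:
ES_A = 0; EF_A = 11
ES_B = 0; EF_B = 15
ES_C = 15; EF_C = 15+7 = 22
ES_D = max(EF_A=11, EF_B=15) = 15; EF_D = 15+6 = 21
ES_E = max(EF_A=11, EF_C=22, EF_D=21) = 22; EF_E = 22+14 = 36
Expected project duration μ = 36 weeks. Critical path: B → C → E.

Variance along critical path = 2.778 + 2.778 + 0.444 = 6.000; σ = 2.449 weeks.
D = μ + z·σ = 36 + 1.036·2.449 = 38.5 weeks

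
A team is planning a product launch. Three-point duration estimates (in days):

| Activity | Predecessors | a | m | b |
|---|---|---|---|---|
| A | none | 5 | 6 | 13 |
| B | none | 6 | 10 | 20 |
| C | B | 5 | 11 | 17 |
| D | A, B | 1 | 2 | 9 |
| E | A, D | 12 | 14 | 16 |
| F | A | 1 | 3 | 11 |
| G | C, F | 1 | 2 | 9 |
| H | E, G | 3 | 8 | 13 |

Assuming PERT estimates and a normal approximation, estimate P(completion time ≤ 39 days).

te_A = (5 + 4·6 + 13)/6 = 42/6 = 7; σ²_A = ((13−5)/6)² = 1.778
te_B = (6 + 4·10 + 20)/6 = 66/6 = 11; σ²_B = ((20−6)/6)² = 5.444
te_C = (5 + 4·11 + 17)/6 = 66/6 = 11; σ²_C = ((17−5)/6)² = 4.000
te_D = (1 + 4·2 + 9)/6 = 18/6 = 3; σ²_D = ((9−1)/6)² = 1.778
te_E = (12 + 4·14 + 16)/6 = 84/6 = 14; σ²_E = ((16−12)/6)² = 0.444
te_F = (1 + 4·3 + 11)/6 = 24/6 = 4; σ²_F = ((11−1)/6)² = 2.778
te_G = (1 + 4·2 + 9)/6 = 18/6 = 3; σ²_G = ((9−1)/6)² = 1.778
te_H = (3 + 4·8 + 13)/6 = 48/6 = 8; σ²_H = ((13−3)/6)² = 2.778

Forward pass:
ES_A = 0; EF_A = 7
ES_B = 0; EF_B = 11
ES_C = 11; EF_C = 11+11 = 22
ES_D = max(EF_A=7, EF_B=11) = 11; EF_D = 11+3 = 14
ES_E = max(EF_A=7, EF_D=14) = 14; EF_E = 14+14 = 28
ES_F = 7; EF_F = 7+4 = 11
ES_G = max(EF_C=22, EF_F=11) = 22; EF_G = 22+3 = 25
ES_H = max(EF_E=28, EF_G=25) = 28; EF_H = 28+8 = 36
Expected project duration μ = 36 days. Critical path: B → D → E → H.

Variance along critical path = 5.444 + 1.778 + 0.444 + 2.778 = 10.444; σ = √10.444 = 3.232 days.
Z = (39 − 36) / 3.232 = 0.928
P(T ≤ 39) = Φ(0.928) ≈ 0.823

0.823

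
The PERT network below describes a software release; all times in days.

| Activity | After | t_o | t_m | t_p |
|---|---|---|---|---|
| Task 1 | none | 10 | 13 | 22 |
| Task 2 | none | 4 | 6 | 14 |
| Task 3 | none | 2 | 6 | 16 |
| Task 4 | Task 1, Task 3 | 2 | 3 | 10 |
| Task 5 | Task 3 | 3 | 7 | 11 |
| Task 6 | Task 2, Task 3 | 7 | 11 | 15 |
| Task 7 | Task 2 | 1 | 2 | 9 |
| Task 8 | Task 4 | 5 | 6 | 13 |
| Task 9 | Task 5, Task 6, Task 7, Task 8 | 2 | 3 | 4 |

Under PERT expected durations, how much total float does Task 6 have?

te_Task 1 = (10 + 4·13 + 22)/6 = 84/6 = 14
te_Task 2 = (4 + 4·6 + 14)/6 = 42/6 = 7
te_Task 3 = (2 + 4·6 + 16)/6 = 42/6 = 7
te_Task 4 = (2 + 4·3 + 10)/6 = 24/6 = 4
te_Task 5 = (3 + 4·7 + 11)/6 = 42/6 = 7
te_Task 6 = (7 + 4·11 + 15)/6 = 66/6 = 11
te_Task 7 = (1 + 4·2 + 9)/6 = 18/6 = 3
te_Task 8 = (5 + 4·6 + 13)/6 = 42/6 = 7
te_Task 9 = (2 + 4·3 + 4)/6 = 18/6 = 3

Forward pass:
ES_Task 1 = 0; EF_Task 1 = 14
ES_Task 2 = 0; EF_Task 2 = 7
ES_Task 3 = 0; EF_Task 3 = 7
ES_Task 4 = max(EF_Task 1=14, EF_Task 3=7) = 14; EF_Task 4 = 14+4 = 18
ES_Task 5 = 7; EF_Task 5 = 7+7 = 14
ES_Task 6 = max(EF_Task 2=7, EF_Task 3=7) = 7; EF_Task 6 = 7+11 = 18
ES_Task 7 = 7; EF_Task 7 = 7+3 = 10
ES_Task 8 = 18; EF_Task 8 = 18+7 = 25
ES_Task 9 = max(EF_Task 5=14, EF_Task 6=18, EF_Task 7=10, EF_Task 8=25) = 25; EF_Task 9 = 25+3 = 28
Expected project duration μ = 28 days. Critical path: Task 1 → Task 4 → Task 8 → Task 9.

Backward pass:
LF_Task 9 = 28; LS_Task 9 = 28−3 = 25
LF_Task 8 = LS_Task 9 = 25; LS_Task 8 = 25−7 = 18
LF_Task 7 = LS_Task 9 = 25; LS_Task 7 = 25−3 = 22
LF_Task 6 = LS_Task 9 = 25; LS_Task 6 = 25−11 = 14
LF_Task 5 = LS_Task 9 = 25; LS_Task 5 = 25−7 = 18
LF_Task 4 = LS_Task 8 = 18; LS_Task 4 = 18−4 = 14
LF_Task 3 = min(LS_Task 4=14, LS_Task 5=18, LS_Task 6=14) = 14; LS_Task 3 = 14−7 = 7
LF_Task 2 = min(LS_Task 6=14, LS_Task 7=22) = 14; LS_Task 2 = 14−7 = 7
LF_Task 1 = LS_Task 4 = 14; LS_Task 1 = 14−14 = 0
Slack_Task 6 = LS_Task 6 − ES_Task 6 = 14 − 7 = 7

7 days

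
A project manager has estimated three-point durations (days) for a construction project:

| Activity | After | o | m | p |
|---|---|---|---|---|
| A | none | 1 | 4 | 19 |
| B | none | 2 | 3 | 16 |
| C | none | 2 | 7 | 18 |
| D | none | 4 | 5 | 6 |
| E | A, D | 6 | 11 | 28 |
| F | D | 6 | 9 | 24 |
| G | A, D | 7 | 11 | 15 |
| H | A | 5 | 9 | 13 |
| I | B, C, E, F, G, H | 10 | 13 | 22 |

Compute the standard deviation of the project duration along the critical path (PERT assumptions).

5.14 days

te_A = (1 + 4·4 + 19)/6 = 36/6 = 6; σ²_A = ((19−1)/6)² = 9.000
te_B = (2 + 4·3 + 16)/6 = 30/6 = 5; σ²_B = ((16−2)/6)² = 5.444
te_C = (2 + 4·7 + 18)/6 = 48/6 = 8; σ²_C = ((18−2)/6)² = 7.111
te_D = (4 + 4·5 + 6)/6 = 30/6 = 5; σ²_D = ((6−4)/6)² = 0.111
te_E = (6 + 4·11 + 28)/6 = 78/6 = 13; σ²_E = ((28−6)/6)² = 13.444
te_F = (6 + 4·9 + 24)/6 = 66/6 = 11; σ²_F = ((24−6)/6)² = 9.000
te_G = (7 + 4·11 + 15)/6 = 66/6 = 11; σ²_G = ((15−7)/6)² = 1.778
te_H = (5 + 4·9 + 13)/6 = 54/6 = 9; σ²_H = ((13−5)/6)² = 1.778
te_I = (10 + 4·13 + 22)/6 = 84/6 = 14; σ²_I = ((22−10)/6)² = 4.000

Forward pass:
ES_A = 0; EF_A = 6
ES_B = 0; EF_B = 5
ES_C = 0; EF_C = 8
ES_D = 0; EF_D = 5
ES_E = max(EF_A=6, EF_D=5) = 6; EF_E = 6+13 = 19
ES_F = 5; EF_F = 5+11 = 16
ES_G = max(EF_A=6, EF_D=5) = 6; EF_G = 6+11 = 17
ES_H = 6; EF_H = 6+9 = 15
ES_I = max(EF_B=5, EF_C=8, EF_E=19, EF_F=16, EF_G=17, EF_H=15) = 19; EF_I = 19+14 = 33
Expected project duration μ = 33 days. Critical path: A → E → I.

Variance along critical path = 9.000 + 13.444 + 4.000 = 26.444
σ = √26.444 = 5.142 days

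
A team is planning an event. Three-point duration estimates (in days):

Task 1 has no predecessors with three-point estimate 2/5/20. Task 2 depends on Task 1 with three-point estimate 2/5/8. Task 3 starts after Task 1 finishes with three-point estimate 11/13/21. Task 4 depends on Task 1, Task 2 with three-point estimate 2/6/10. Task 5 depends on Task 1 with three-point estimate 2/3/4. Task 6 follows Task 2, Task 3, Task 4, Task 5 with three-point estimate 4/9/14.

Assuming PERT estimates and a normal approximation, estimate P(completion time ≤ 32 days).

te_Task 1 = (2 + 4·5 + 20)/6 = 42/6 = 7; σ²_Task 1 = ((20−2)/6)² = 9.000
te_Task 2 = (2 + 4·5 + 8)/6 = 30/6 = 5; σ²_Task 2 = ((8−2)/6)² = 1.000
te_Task 3 = (11 + 4·13 + 21)/6 = 84/6 = 14; σ²_Task 3 = ((21−11)/6)² = 2.778
te_Task 4 = (2 + 4·6 + 10)/6 = 36/6 = 6; σ²_Task 4 = ((10−2)/6)² = 1.778
te_Task 5 = (2 + 4·3 + 4)/6 = 18/6 = 3; σ²_Task 5 = ((4−2)/6)² = 0.111
te_Task 6 = (4 + 4·9 + 14)/6 = 54/6 = 9; σ²_Task 6 = ((14−4)/6)² = 2.778

Forward pass:
ES_Task 1 = 0; EF_Task 1 = 7
ES_Task 2 = 7; EF_Task 2 = 7+5 = 12
ES_Task 3 = 7; EF_Task 3 = 7+14 = 21
ES_Task 4 = max(EF_Task 1=7, EF_Task 2=12) = 12; EF_Task 4 = 12+6 = 18
ES_Task 5 = 7; EF_Task 5 = 7+3 = 10
ES_Task 6 = max(EF_Task 2=12, EF_Task 3=21, EF_Task 4=18, EF_Task 5=10) = 21; EF_Task 6 = 21+9 = 30
Expected project duration μ = 30 days. Critical path: Task 1 → Task 3 → Task 6.

Variance along critical path = 9.000 + 2.778 + 2.778 = 14.556; σ = √14.556 = 3.815 days.
Z = (32 − 30) / 3.815 = 0.524
P(T ≤ 32) = Φ(0.524) ≈ 0.700

0.700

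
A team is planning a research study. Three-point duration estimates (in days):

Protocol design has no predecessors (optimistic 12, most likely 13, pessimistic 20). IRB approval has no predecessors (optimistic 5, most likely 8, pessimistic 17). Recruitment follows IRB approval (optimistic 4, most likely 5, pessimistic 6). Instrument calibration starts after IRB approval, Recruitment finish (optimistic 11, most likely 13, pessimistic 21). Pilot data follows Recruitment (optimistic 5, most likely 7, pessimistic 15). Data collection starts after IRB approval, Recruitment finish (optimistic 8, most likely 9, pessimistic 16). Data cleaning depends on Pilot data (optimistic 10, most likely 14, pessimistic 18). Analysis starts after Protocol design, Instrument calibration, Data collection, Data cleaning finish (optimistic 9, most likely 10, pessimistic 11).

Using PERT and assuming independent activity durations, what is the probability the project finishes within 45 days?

0.368

te_Protocol design = (12 + 4·13 + 20)/6 = 84/6 = 14; σ²_Protocol design = ((20−12)/6)² = 1.778
te_IRB approval = (5 + 4·8 + 17)/6 = 54/6 = 9; σ²_IRB approval = ((17−5)/6)² = 4.000
te_Recruitment = (4 + 4·5 + 6)/6 = 30/6 = 5; σ²_Recruitment = ((6−4)/6)² = 0.111
te_Instrument calibration = (11 + 4·13 + 21)/6 = 84/6 = 14; σ²_Instrument calibration = ((21−11)/6)² = 2.778
te_Pilot data = (5 + 4·7 + 15)/6 = 48/6 = 8; σ²_Pilot data = ((15−5)/6)² = 2.778
te_Data collection = (8 + 4·9 + 16)/6 = 60/6 = 10; σ²_Data collection = ((16−8)/6)² = 1.778
te_Data cleaning = (10 + 4·14 + 18)/6 = 84/6 = 14; σ²_Data cleaning = ((18−10)/6)² = 1.778
te_Analysis = (9 + 4·10 + 11)/6 = 60/6 = 10; σ²_Analysis = ((11−9)/6)² = 0.111

Forward pass:
ES_Protocol design = 0; EF_Protocol design = 14
ES_IRB approval = 0; EF_IRB approval = 9
ES_Recruitment = 9; EF_Recruitment = 9+5 = 14
ES_Instrument calibration = max(EF_IRB approval=9, EF_Recruitment=14) = 14; EF_Instrument calibration = 14+14 = 28
ES_Pilot data = 14; EF_Pilot data = 14+8 = 22
ES_Data collection = max(EF_IRB approval=9, EF_Recruitment=14) = 14; EF_Data collection = 14+10 = 24
ES_Data cleaning = 22; EF_Data cleaning = 22+14 = 36
ES_Analysis = max(EF_Protocol design=14, EF_Instrument calibration=28, EF_Data collection=24, EF_Data cleaning=36) = 36; EF_Analysis = 36+10 = 46
Expected project duration μ = 46 days. Critical path: IRB approval → Recruitment → Pilot data → Data cleaning → Analysis.

Variance along critical path = 4.000 + 0.111 + 2.778 + 1.778 + 0.111 = 8.778; σ = √8.778 = 2.963 days.
Z = (45 − 46) / 2.963 = -0.338
P(T ≤ 45) = Φ(-0.338) ≈ 0.368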